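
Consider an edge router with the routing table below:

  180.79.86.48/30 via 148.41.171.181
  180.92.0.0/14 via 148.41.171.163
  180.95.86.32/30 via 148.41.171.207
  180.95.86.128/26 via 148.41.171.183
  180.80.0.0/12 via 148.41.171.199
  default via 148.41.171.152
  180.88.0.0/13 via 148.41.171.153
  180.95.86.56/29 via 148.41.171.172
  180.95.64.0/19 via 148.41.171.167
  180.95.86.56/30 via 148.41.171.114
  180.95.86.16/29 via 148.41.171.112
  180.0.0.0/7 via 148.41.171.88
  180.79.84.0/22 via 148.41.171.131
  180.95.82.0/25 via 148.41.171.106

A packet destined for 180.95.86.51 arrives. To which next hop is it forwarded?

Routes whose prefix contains 180.95.86.51:
  0.0.0.0/0 (default, matches everything) -> 148.41.171.152
  180.0.0.0/7 (180.0.0.0 - 181.255.255.255) -> 148.41.171.88
  180.80.0.0/12 (180.80.0.0 - 180.95.255.255) -> 148.41.171.199
  180.88.0.0/13 (180.88.0.0 - 180.95.255.255) -> 148.41.171.153
  180.92.0.0/14 (180.92.0.0 - 180.95.255.255) -> 148.41.171.163
  180.95.64.0/19 (180.95.64.0 - 180.95.95.255) -> 148.41.171.167
More-specific entries that do NOT match:
  180.79.86.48/30 (180.79.86.48 - 180.79.86.51) does not contain 180.95.86.51
  180.95.86.32/30 (180.95.86.32 - 180.95.86.35) does not contain 180.95.86.51
  180.95.86.56/30 (180.95.86.56 - 180.95.86.59) does not contain 180.95.86.51
  180.95.86.56/29 (180.95.86.56 - 180.95.86.63) does not contain 180.95.86.51
  180.95.86.16/29 (180.95.86.16 - 180.95.86.23) does not contain 180.95.86.51
  180.95.86.128/26 (180.95.86.128 - 180.95.86.191) does not contain 180.95.86.51
  180.95.82.0/25 (180.95.82.0 - 180.95.82.127) does not contain 180.95.86.51
  180.79.84.0/22 (180.79.84.0 - 180.79.87.255) does not contain 180.95.86.51
Longest matching prefix is /19 -> next hop 148.41.171.167.

148.41.171.167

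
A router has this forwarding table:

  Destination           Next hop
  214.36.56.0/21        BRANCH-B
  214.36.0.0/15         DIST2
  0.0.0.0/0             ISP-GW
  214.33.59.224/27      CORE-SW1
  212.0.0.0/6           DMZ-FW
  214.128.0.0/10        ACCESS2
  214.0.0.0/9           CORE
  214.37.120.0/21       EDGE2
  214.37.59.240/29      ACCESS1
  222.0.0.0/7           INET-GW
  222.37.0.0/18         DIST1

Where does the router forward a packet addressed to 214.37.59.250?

DIST2

Routes whose prefix contains 214.37.59.250:
  0.0.0.0/0 (default, matches everything) -> ISP-GW
  212.0.0.0/6 (212.0.0.0 - 215.255.255.255) -> DMZ-FW
  214.0.0.0/9 (214.0.0.0 - 214.127.255.255) -> CORE
  214.36.0.0/15 (214.36.0.0 - 214.37.255.255) -> DIST2
More-specific entries that do NOT match:
  214.37.59.240/29 (214.37.59.240 - 214.37.59.247) does not contain 214.37.59.250
  214.33.59.224/27 (214.33.59.224 - 214.33.59.255) does not contain 214.37.59.250
  214.36.56.0/21 (214.36.56.0 - 214.36.63.255) does not contain 214.37.59.250
  214.37.120.0/21 (214.37.120.0 - 214.37.127.255) does not contain 214.37.59.250
  222.37.0.0/18 (222.37.0.0 - 222.37.63.255) does not contain 214.37.59.250
Longest matching prefix is /15 -> next hop DIST2.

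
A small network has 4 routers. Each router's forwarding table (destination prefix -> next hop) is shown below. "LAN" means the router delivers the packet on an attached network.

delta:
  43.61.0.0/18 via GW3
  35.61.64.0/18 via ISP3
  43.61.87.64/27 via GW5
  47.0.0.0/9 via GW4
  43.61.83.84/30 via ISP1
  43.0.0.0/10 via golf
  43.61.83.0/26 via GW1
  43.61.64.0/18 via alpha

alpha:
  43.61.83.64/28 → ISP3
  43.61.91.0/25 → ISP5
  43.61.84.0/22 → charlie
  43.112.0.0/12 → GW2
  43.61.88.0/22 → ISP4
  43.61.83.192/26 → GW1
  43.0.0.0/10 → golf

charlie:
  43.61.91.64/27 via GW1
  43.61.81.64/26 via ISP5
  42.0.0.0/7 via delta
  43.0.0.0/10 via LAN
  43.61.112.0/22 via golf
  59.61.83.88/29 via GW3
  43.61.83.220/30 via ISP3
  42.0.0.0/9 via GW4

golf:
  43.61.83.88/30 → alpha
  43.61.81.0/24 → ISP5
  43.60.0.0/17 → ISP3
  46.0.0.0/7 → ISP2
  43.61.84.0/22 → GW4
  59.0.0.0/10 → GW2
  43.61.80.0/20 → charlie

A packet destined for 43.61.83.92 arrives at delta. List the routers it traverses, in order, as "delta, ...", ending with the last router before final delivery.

At delta: longest match for 43.61.83.92 is 43.61.64.0/18 -> alpha
At alpha: longest match for 43.61.83.92 is 43.0.0.0/10 -> golf
At golf: longest match for 43.61.83.92 is 43.61.80.0/20 -> charlie
At charlie: longest match for 43.61.83.92 is 43.0.0.0/10 -> LAN

delta, alpha, golf, charlie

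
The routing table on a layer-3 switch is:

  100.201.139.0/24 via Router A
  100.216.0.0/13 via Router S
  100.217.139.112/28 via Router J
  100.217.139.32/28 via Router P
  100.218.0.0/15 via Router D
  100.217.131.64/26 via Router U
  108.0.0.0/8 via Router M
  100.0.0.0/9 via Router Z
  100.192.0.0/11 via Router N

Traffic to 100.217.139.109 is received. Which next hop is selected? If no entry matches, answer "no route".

Router S

Routes whose prefix contains 100.217.139.109:
  100.192.0.0/11 (100.192.0.0 - 100.223.255.255) -> Router N
  100.216.0.0/13 (100.216.0.0 - 100.223.255.255) -> Router S
More-specific entries that do NOT match:
  100.217.139.112/28 (100.217.139.112 - 100.217.139.127) does not contain 100.217.139.109
  100.217.139.32/28 (100.217.139.32 - 100.217.139.47) does not contain 100.217.139.109
  100.217.131.64/26 (100.217.131.64 - 100.217.131.127) does not contain 100.217.139.109
  100.201.139.0/24 (100.201.139.0 - 100.201.139.255) does not contain 100.217.139.109
  100.218.0.0/15 (100.218.0.0 - 100.219.255.255) does not contain 100.217.139.109
Longest matching prefix is /13 -> next hop Router S.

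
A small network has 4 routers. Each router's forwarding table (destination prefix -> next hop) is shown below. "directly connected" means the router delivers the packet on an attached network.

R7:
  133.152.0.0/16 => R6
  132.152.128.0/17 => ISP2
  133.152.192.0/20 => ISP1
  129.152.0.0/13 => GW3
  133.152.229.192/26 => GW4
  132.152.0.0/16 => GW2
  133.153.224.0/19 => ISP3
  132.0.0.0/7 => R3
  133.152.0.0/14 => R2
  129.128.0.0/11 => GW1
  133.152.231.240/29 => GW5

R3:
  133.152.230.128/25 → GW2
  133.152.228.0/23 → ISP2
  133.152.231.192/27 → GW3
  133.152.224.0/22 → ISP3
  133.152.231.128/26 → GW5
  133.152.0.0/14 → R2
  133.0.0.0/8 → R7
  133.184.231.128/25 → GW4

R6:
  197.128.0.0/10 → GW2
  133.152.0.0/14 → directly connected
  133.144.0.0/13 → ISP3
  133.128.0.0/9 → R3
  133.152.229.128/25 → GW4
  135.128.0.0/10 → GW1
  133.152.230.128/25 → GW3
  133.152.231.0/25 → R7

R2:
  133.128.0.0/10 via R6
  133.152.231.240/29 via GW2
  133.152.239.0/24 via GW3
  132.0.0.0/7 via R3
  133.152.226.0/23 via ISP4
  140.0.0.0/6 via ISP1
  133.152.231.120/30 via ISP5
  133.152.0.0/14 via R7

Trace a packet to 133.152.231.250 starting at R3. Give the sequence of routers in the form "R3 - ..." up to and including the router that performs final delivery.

At R3: longest match for 133.152.231.250 is 133.152.0.0/14 -> R2
At R2: longest match for 133.152.231.250 is 133.152.0.0/14 -> R7
At R7: longest match for 133.152.231.250 is 133.152.0.0/16 -> R6
At R6: longest match for 133.152.231.250 is 133.152.0.0/14 -> directly connected

R3 - R2 - R7 - R6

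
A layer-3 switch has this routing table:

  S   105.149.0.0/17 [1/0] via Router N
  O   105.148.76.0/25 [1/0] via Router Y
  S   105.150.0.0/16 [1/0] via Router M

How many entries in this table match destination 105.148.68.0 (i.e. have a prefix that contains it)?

No listed prefix contains 105.148.68.0.
Total matching entries: 0.

0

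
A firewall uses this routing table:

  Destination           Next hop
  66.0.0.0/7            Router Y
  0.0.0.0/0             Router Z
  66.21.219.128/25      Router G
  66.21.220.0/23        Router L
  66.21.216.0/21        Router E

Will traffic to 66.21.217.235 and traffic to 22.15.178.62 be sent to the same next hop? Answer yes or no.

66.21.217.235: longest match 66.21.216.0/21 -> Router E
22.15.178.62: longest match 0.0.0.0/0 -> Router Z

no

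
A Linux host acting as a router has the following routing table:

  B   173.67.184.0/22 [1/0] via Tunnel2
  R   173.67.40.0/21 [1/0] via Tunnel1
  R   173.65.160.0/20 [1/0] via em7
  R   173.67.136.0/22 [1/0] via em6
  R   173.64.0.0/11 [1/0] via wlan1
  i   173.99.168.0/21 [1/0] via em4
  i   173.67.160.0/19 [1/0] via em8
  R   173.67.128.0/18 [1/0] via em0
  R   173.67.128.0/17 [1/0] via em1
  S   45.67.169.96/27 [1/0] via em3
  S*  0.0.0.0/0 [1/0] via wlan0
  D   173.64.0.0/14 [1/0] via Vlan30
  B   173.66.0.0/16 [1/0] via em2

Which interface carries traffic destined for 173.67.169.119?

em8

Routes whose prefix contains 173.67.169.119:
  0.0.0.0/0 (default, matches everything) -> wlan0
  173.64.0.0/11 (173.64.0.0 - 173.95.255.255) -> wlan1
  173.64.0.0/14 (173.64.0.0 - 173.67.255.255) -> Vlan30
  173.67.128.0/17 (173.67.128.0 - 173.67.255.255) -> em1
  173.67.128.0/18 (173.67.128.0 - 173.67.191.255) -> em0
  173.67.160.0/19 (173.67.160.0 - 173.67.191.255) -> em8
More-specific entries that do NOT match:
  45.67.169.96/27 (45.67.169.96 - 45.67.169.127) does not contain 173.67.169.119
  173.67.184.0/22 (173.67.184.0 - 173.67.187.255) does not contain 173.67.169.119
  173.67.136.0/22 (173.67.136.0 - 173.67.139.255) does not contain 173.67.169.119
  173.67.40.0/21 (173.67.40.0 - 173.67.47.255) does not contain 173.67.169.119
  173.99.168.0/21 (173.99.168.0 - 173.99.175.255) does not contain 173.67.169.119
  173.65.160.0/20 (173.65.160.0 - 173.65.175.255) does not contain 173.67.169.119
Longest matching prefix is /19 -> interface em8.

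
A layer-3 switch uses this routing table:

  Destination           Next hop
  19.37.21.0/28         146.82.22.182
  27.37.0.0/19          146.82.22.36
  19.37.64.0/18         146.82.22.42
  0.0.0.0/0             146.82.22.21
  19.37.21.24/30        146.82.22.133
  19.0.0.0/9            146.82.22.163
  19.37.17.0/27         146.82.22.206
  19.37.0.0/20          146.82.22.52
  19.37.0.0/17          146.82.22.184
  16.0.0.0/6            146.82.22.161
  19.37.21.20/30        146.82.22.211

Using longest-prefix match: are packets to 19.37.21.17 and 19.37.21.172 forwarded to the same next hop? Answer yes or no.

19.37.21.17: longest match 19.37.0.0/17 -> 146.82.22.184
19.37.21.172: longest match 19.37.0.0/17 -> 146.82.22.184

yes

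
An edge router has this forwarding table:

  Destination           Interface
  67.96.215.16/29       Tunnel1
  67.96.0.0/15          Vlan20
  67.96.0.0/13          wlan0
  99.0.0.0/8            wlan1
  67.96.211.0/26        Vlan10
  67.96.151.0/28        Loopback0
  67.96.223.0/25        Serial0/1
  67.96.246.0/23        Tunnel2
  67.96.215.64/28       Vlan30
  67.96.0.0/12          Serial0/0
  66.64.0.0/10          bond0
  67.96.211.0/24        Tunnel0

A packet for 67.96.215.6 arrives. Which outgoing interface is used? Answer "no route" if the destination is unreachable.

Vlan20

Routes whose prefix contains 67.96.215.6:
  67.96.0.0/12 (67.96.0.0 - 67.111.255.255) -> Serial0/0
  67.96.0.0/13 (67.96.0.0 - 67.103.255.255) -> wlan0
  67.96.0.0/15 (67.96.0.0 - 67.97.255.255) -> Vlan20
More-specific entries that do NOT match:
  67.96.215.16/29 (67.96.215.16 - 67.96.215.23) does not contain 67.96.215.6
  67.96.151.0/28 (67.96.151.0 - 67.96.151.15) does not contain 67.96.215.6
  67.96.215.64/28 (67.96.215.64 - 67.96.215.79) does not contain 67.96.215.6
  67.96.211.0/26 (67.96.211.0 - 67.96.211.63) does not contain 67.96.215.6
  67.96.223.0/25 (67.96.223.0 - 67.96.223.127) does not contain 67.96.215.6
  67.96.211.0/24 (67.96.211.0 - 67.96.211.255) does not contain 67.96.215.6
  67.96.246.0/23 (67.96.246.0 - 67.96.247.255) does not contain 67.96.215.6
Longest matching prefix is /15 -> interface Vlan20.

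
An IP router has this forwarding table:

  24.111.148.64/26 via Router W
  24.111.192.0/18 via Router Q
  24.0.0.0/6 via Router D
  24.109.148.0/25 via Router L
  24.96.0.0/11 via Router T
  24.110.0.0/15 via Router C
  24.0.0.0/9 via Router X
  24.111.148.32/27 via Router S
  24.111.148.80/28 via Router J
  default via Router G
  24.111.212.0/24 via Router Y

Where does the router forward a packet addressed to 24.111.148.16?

Routes whose prefix contains 24.111.148.16:
  0.0.0.0/0 (default, matches everything) -> Router G
  24.0.0.0/6 (24.0.0.0 - 27.255.255.255) -> Router D
  24.0.0.0/9 (24.0.0.0 - 24.127.255.255) -> Router X
  24.96.0.0/11 (24.96.0.0 - 24.127.255.255) -> Router T
  24.110.0.0/15 (24.110.0.0 - 24.111.255.255) -> Router C
More-specific entries that do NOT match:
  24.111.148.80/28 (24.111.148.80 - 24.111.148.95) does not contain 24.111.148.16
  24.111.148.32/27 (24.111.148.32 - 24.111.148.63) does not contain 24.111.148.16
  24.111.148.64/26 (24.111.148.64 - 24.111.148.127) does not contain 24.111.148.16
  24.109.148.0/25 (24.109.148.0 - 24.109.148.127) does not contain 24.111.148.16
  24.111.212.0/24 (24.111.212.0 - 24.111.212.255) does not contain 24.111.148.16
  24.111.192.0/18 (24.111.192.0 - 24.111.255.255) does not contain 24.111.148.16
Longest matching prefix is /15 -> next hop Router C.

Router C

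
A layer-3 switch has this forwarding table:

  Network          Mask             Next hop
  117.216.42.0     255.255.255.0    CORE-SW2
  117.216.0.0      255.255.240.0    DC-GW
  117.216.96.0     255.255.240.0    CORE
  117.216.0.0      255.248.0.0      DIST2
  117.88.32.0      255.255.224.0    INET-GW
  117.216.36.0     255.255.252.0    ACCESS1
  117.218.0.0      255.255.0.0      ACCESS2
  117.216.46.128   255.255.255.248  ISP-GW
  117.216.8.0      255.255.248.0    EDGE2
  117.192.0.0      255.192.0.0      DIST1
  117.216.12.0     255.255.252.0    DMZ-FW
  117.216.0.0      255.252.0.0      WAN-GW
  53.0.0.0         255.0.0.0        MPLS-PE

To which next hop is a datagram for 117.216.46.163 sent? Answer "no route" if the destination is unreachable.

WAN-GW

Routes whose prefix contains 117.216.46.163:
  117.192.0.0/10 (117.192.0.0 - 117.255.255.255) -> DIST1
  117.216.0.0/13 (117.216.0.0 - 117.223.255.255) -> DIST2
  117.216.0.0/14 (117.216.0.0 - 117.219.255.255) -> WAN-GW
More-specific entries that do NOT match:
  117.216.46.128/29 (117.216.46.128 - 117.216.46.135) does not contain 117.216.46.163
  117.216.42.0/24 (117.216.42.0 - 117.216.42.255) does not contain 117.216.46.163
  117.216.36.0/22 (117.216.36.0 - 117.216.39.255) does not contain 117.216.46.163
  117.216.12.0/22 (117.216.12.0 - 117.216.15.255) does not contain 117.216.46.163
  117.216.8.0/21 (117.216.8.0 - 117.216.15.255) does not contain 117.216.46.163
  117.216.0.0/20 (117.216.0.0 - 117.216.15.255) does not contain 117.216.46.163
  117.216.96.0/20 (117.216.96.0 - 117.216.111.255) does not contain 117.216.46.163
  117.88.32.0/19 (117.88.32.0 - 117.88.63.255) does not contain 117.216.46.163
  117.218.0.0/16 (117.218.0.0 - 117.218.255.255) does not contain 117.216.46.163
Longest matching prefix is /14 -> next hop WAN-GW.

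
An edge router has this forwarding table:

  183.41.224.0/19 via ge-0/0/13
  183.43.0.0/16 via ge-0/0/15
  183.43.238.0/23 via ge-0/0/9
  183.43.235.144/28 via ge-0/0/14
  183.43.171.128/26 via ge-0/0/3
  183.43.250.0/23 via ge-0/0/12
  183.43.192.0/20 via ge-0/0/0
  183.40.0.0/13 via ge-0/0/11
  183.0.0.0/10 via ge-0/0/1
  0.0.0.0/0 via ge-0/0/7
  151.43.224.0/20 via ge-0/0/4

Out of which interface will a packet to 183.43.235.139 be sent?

ge-0/0/15

Routes whose prefix contains 183.43.235.139:
  0.0.0.0/0 (default, matches everything) -> ge-0/0/7
  183.0.0.0/10 (183.0.0.0 - 183.63.255.255) -> ge-0/0/1
  183.40.0.0/13 (183.40.0.0 - 183.47.255.255) -> ge-0/0/11
  183.43.0.0/16 (183.43.0.0 - 183.43.255.255) -> ge-0/0/15
More-specific entries that do NOT match:
  183.43.235.144/28 (183.43.235.144 - 183.43.235.159) does not contain 183.43.235.139
  183.43.171.128/26 (183.43.171.128 - 183.43.171.191) does not contain 183.43.235.139
  183.43.238.0/23 (183.43.238.0 - 183.43.239.255) does not contain 183.43.235.139
  183.43.250.0/23 (183.43.250.0 - 183.43.251.255) does not contain 183.43.235.139
  183.43.192.0/20 (183.43.192.0 - 183.43.207.255) does not contain 183.43.235.139
  151.43.224.0/20 (151.43.224.0 - 151.43.239.255) does not contain 183.43.235.139
  183.41.224.0/19 (183.41.224.0 - 183.41.255.255) does not contain 183.43.235.139
Longest matching prefix is /16 -> interface ge-0/0/15.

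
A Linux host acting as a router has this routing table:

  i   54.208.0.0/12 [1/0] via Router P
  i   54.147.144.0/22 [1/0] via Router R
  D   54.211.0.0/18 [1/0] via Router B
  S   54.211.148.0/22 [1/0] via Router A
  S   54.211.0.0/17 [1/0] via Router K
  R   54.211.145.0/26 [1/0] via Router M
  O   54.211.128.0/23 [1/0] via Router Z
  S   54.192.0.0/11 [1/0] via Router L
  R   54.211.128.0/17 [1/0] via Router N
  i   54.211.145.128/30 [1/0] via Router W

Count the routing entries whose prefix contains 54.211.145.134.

3

Prefixes containing 54.211.145.134:
  54.192.0.0/11 (54.192.0.0 - 54.223.255.255)
  54.208.0.0/12 (54.208.0.0 - 54.223.255.255)
  54.211.128.0/17 (54.211.128.0 - 54.211.255.255)
Total matching entries: 3.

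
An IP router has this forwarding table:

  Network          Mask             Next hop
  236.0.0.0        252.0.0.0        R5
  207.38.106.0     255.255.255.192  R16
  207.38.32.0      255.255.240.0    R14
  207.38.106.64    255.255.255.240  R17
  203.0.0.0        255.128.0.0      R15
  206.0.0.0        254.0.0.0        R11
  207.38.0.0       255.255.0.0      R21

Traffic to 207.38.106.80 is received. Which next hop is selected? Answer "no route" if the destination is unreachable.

Routes whose prefix contains 207.38.106.80:
  206.0.0.0/7 (206.0.0.0 - 207.255.255.255) -> R11
  207.38.0.0/16 (207.38.0.0 - 207.38.255.255) -> R21
More-specific entries that do NOT match:
  207.38.106.64/28 (207.38.106.64 - 207.38.106.79) does not contain 207.38.106.80
  207.38.106.0/26 (207.38.106.0 - 207.38.106.63) does not contain 207.38.106.80
  207.38.32.0/20 (207.38.32.0 - 207.38.47.255) does not contain 207.38.106.80
Longest matching prefix is /16 -> next hop R21.

R21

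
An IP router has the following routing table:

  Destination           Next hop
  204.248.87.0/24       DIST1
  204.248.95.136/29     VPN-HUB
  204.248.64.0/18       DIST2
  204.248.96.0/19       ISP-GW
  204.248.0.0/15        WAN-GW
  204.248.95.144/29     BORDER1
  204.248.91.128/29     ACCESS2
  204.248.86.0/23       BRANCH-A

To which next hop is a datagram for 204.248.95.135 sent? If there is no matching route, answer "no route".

Routes whose prefix contains 204.248.95.135:
  204.248.0.0/15 (204.248.0.0 - 204.249.255.255) -> WAN-GW
  204.248.64.0/18 (204.248.64.0 - 204.248.127.255) -> DIST2
More-specific entries that do NOT match:
  204.248.95.136/29 (204.248.95.136 - 204.248.95.143) does not contain 204.248.95.135
  204.248.95.144/29 (204.248.95.144 - 204.248.95.151) does not contain 204.248.95.135
  204.248.91.128/29 (204.248.91.128 - 204.248.91.135) does not contain 204.248.95.135
  204.248.87.0/24 (204.248.87.0 - 204.248.87.255) does not contain 204.248.95.135
  204.248.86.0/23 (204.248.86.0 - 204.248.87.255) does not contain 204.248.95.135
  204.248.96.0/19 (204.248.96.0 - 204.248.127.255) does not contain 204.248.95.135
Longest matching prefix is /18 -> next hop DIST2.

DIST2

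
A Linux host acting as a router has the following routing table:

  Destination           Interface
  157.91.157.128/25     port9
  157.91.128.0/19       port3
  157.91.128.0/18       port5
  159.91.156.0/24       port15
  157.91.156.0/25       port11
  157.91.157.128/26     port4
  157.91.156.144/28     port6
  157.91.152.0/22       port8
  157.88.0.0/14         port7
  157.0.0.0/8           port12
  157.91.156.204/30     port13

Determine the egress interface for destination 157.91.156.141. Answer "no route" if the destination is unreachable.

port3

Routes whose prefix contains 157.91.156.141:
  157.0.0.0/8 (157.0.0.0 - 157.255.255.255) -> port12
  157.88.0.0/14 (157.88.0.0 - 157.91.255.255) -> port7
  157.91.128.0/18 (157.91.128.0 - 157.91.191.255) -> port5
  157.91.128.0/19 (157.91.128.0 - 157.91.159.255) -> port3
More-specific entries that do NOT match:
  157.91.156.204/30 (157.91.156.204 - 157.91.156.207) does not contain 157.91.156.141
  157.91.156.144/28 (157.91.156.144 - 157.91.156.159) does not contain 157.91.156.141
  157.91.157.128/26 (157.91.157.128 - 157.91.157.191) does not contain 157.91.156.141
  157.91.157.128/25 (157.91.157.128 - 157.91.157.255) does not contain 157.91.156.141
  157.91.156.0/25 (157.91.156.0 - 157.91.156.127) does not contain 157.91.156.141
  159.91.156.0/24 (159.91.156.0 - 159.91.156.255) does not contain 157.91.156.141
  157.91.152.0/22 (157.91.152.0 - 157.91.155.255) does not contain 157.91.156.141
Longest matching prefix is /19 -> interface port3.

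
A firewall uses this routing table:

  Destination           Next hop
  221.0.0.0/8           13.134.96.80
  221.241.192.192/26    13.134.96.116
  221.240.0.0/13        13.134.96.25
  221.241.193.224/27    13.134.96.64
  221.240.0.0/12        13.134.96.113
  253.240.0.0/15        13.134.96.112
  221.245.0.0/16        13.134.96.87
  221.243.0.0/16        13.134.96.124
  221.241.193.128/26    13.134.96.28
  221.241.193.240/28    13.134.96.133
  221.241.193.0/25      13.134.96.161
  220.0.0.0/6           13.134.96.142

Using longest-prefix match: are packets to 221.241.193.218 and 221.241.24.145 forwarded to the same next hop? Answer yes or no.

yes

221.241.193.218: longest match 221.240.0.0/13 -> 13.134.96.25
221.241.24.145: longest match 221.240.0.0/13 -> 13.134.96.25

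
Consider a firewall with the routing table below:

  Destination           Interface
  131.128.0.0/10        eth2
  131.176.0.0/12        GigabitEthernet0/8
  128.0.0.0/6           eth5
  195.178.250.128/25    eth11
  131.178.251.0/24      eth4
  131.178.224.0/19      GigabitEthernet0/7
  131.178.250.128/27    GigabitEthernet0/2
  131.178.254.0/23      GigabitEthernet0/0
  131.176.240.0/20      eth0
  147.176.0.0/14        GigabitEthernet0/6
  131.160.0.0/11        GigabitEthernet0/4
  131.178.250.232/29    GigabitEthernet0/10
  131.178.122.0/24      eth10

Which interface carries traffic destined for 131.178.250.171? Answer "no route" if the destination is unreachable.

Routes whose prefix contains 131.178.250.171:
  128.0.0.0/6 (128.0.0.0 - 131.255.255.255) -> eth5
  131.128.0.0/10 (131.128.0.0 - 131.191.255.255) -> eth2
  131.160.0.0/11 (131.160.0.0 - 131.191.255.255) -> GigabitEthernet0/4
  131.176.0.0/12 (131.176.0.0 - 131.191.255.255) -> GigabitEthernet0/8
  131.178.224.0/19 (131.178.224.0 - 131.178.255.255) -> GigabitEthernet0/7
More-specific entries that do NOT match:
  131.178.250.232/29 (131.178.250.232 - 131.178.250.239) does not contain 131.178.250.171
  131.178.250.128/27 (131.178.250.128 - 131.178.250.159) does not contain 131.178.250.171
  195.178.250.128/25 (195.178.250.128 - 195.178.250.255) does not contain 131.178.250.171
  131.178.251.0/24 (131.178.251.0 - 131.178.251.255) does not contain 131.178.250.171
  131.178.122.0/24 (131.178.122.0 - 131.178.122.255) does not contain 131.178.250.171
  131.178.254.0/23 (131.178.254.0 - 131.178.255.255) does not contain 131.178.250.171
  131.176.240.0/20 (131.176.240.0 - 131.176.255.255) does not contain 131.178.250.171
Longest matching prefix is /19 -> interface GigabitEthernet0/7.

GigabitEthernet0/7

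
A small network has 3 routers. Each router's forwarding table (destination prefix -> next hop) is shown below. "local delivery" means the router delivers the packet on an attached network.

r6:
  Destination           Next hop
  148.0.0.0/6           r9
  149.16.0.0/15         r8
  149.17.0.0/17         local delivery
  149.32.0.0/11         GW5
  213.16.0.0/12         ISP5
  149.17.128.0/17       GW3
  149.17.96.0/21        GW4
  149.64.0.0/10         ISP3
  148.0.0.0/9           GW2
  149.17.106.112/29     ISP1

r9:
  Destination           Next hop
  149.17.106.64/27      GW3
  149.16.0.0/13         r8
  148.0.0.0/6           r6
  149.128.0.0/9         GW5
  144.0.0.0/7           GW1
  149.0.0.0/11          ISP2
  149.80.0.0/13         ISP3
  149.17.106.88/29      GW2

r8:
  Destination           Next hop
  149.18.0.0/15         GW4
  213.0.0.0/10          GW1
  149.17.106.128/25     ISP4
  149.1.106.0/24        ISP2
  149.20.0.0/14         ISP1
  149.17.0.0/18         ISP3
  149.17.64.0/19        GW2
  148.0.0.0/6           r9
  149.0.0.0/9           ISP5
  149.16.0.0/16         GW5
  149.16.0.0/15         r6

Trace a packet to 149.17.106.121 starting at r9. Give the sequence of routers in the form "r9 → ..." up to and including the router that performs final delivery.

r9 → r8 → r6

At r9: longest match for 149.17.106.121 is 149.16.0.0/13 -> r8
At r8: longest match for 149.17.106.121 is 149.16.0.0/15 -> r6
At r6: longest match for 149.17.106.121 is 149.17.0.0/17 -> local delivery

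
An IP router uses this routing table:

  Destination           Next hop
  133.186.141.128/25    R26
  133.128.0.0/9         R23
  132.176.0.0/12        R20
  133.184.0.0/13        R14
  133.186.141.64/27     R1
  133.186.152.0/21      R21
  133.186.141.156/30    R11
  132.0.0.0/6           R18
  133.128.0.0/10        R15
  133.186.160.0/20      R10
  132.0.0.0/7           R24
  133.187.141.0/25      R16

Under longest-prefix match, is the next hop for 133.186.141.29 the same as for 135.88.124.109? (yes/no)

133.186.141.29: longest match 133.184.0.0/13 -> R14
135.88.124.109: longest match 132.0.0.0/6 -> R18

no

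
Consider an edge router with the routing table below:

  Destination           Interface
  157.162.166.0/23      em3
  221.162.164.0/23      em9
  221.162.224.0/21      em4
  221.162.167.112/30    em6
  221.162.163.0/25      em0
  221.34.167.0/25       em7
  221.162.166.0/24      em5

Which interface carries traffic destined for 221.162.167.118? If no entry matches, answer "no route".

no route

No entry's prefix contains 221.162.167.118; there is no default route.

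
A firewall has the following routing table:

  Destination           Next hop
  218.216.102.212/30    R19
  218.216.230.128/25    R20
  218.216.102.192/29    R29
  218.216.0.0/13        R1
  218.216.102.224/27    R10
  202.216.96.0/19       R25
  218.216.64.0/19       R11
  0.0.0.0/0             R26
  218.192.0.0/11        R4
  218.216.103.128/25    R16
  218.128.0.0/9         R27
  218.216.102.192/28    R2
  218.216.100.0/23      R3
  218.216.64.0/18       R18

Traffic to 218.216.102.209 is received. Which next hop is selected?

Routes whose prefix contains 218.216.102.209:
  0.0.0.0/0 (default, matches everything) -> R26
  218.128.0.0/9 (218.128.0.0 - 218.255.255.255) -> R27
  218.192.0.0/11 (218.192.0.0 - 218.223.255.255) -> R4
  218.216.0.0/13 (218.216.0.0 - 218.223.255.255) -> R1
  218.216.64.0/18 (218.216.64.0 - 218.216.127.255) -> R18
More-specific entries that do NOT match:
  218.216.102.212/30 (218.216.102.212 - 218.216.102.215) does not contain 218.216.102.209
  218.216.102.192/29 (218.216.102.192 - 218.216.102.199) does not contain 218.216.102.209
  218.216.102.192/28 (218.216.102.192 - 218.216.102.207) does not contain 218.216.102.209
  218.216.102.224/27 (218.216.102.224 - 218.216.102.255) does not contain 218.216.102.209
  218.216.230.128/25 (218.216.230.128 - 218.216.230.255) does not contain 218.216.102.209
  218.216.103.128/25 (218.216.103.128 - 218.216.103.255) does not contain 218.216.102.209
  218.216.100.0/23 (218.216.100.0 - 218.216.101.255) does not contain 218.216.102.209
  202.216.96.0/19 (202.216.96.0 - 202.216.127.255) does not contain 218.216.102.209
  218.216.64.0/19 (218.216.64.0 - 218.216.95.255) does not contain 218.216.102.209
Longest matching prefix is /18 -> next hop R18.

R18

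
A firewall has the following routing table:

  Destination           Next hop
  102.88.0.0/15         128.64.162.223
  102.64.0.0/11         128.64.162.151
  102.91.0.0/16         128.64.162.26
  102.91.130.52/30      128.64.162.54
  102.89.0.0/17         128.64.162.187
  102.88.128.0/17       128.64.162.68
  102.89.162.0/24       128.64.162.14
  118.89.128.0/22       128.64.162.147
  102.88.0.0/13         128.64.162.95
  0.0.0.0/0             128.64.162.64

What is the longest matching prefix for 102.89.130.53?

Entries matching 102.89.130.53:
  0.0.0.0/0 (default, matches everything)
  102.64.0.0/11 (102.64.0.0 - 102.95.255.255)
  102.88.0.0/13 (102.88.0.0 - 102.95.255.255)
  102.88.0.0/15 (102.88.0.0 - 102.89.255.255)
Most specific is 102.88.0.0/15.

102.88.0.0/15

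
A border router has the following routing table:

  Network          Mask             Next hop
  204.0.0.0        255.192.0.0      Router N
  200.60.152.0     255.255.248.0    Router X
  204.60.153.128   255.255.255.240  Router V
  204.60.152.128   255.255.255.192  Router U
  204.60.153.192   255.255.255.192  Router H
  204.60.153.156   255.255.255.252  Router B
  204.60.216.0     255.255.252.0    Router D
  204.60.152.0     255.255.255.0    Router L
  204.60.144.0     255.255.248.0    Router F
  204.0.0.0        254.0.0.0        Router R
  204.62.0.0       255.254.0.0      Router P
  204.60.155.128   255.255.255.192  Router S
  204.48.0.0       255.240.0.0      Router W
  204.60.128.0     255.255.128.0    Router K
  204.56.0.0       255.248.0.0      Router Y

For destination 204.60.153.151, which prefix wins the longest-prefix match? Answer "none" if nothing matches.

Entries matching 204.60.153.151:
  204.0.0.0/7 (204.0.0.0 - 205.255.255.255)
  204.0.0.0/10 (204.0.0.0 - 204.63.255.255)
  204.48.0.0/12 (204.48.0.0 - 204.63.255.255)
  204.56.0.0/13 (204.56.0.0 - 204.63.255.255)
  204.60.128.0/17 (204.60.128.0 - 204.60.255.255)
Most specific is 204.60.128.0/17.

204.60.128.0/17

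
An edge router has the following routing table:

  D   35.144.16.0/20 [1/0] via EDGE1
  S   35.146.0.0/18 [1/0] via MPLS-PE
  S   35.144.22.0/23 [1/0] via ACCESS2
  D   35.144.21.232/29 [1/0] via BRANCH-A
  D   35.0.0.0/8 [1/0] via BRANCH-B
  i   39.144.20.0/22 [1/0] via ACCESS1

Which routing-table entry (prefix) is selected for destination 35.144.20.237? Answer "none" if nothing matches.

35.144.16.0/20

Entries matching 35.144.20.237:
  35.0.0.0/8 (35.0.0.0 - 35.255.255.255)
  35.144.16.0/20 (35.144.16.0 - 35.144.31.255)
Most specific is 35.144.16.0/20.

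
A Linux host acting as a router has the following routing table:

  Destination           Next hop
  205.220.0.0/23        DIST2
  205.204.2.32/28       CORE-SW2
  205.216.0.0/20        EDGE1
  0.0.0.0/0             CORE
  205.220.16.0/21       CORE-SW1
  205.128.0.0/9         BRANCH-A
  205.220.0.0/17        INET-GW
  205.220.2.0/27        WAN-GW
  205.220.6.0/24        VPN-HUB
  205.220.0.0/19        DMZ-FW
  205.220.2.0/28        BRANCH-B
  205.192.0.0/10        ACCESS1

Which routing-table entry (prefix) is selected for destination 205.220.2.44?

Entries matching 205.220.2.44:
  0.0.0.0/0 (default, matches everything)
  205.128.0.0/9 (205.128.0.0 - 205.255.255.255)
  205.192.0.0/10 (205.192.0.0 - 205.255.255.255)
  205.220.0.0/17 (205.220.0.0 - 205.220.127.255)
  205.220.0.0/19 (205.220.0.0 - 205.220.31.255)
Most specific is 205.220.0.0/19.

205.220.0.0/19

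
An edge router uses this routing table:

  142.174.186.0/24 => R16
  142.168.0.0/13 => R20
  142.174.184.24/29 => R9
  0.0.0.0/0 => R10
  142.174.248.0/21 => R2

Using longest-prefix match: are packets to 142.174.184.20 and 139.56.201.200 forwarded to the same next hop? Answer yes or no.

no

142.174.184.20: longest match 142.168.0.0/13 -> R20
139.56.201.200: longest match 0.0.0.0/0 -> R10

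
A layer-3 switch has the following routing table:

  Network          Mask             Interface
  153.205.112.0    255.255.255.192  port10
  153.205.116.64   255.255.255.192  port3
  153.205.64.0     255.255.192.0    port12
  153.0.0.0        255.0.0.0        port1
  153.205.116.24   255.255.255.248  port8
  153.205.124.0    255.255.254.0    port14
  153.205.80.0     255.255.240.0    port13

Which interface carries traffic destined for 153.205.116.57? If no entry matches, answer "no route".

port12

Routes whose prefix contains 153.205.116.57:
  153.0.0.0/8 (153.0.0.0 - 153.255.255.255) -> port1
  153.205.64.0/18 (153.205.64.0 - 153.205.127.255) -> port12
More-specific entries that do NOT match:
  153.205.116.24/29 (153.205.116.24 - 153.205.116.31) does not contain 153.205.116.57
  153.205.112.0/26 (153.205.112.0 - 153.205.112.63) does not contain 153.205.116.57
  153.205.116.64/26 (153.205.116.64 - 153.205.116.127) does not contain 153.205.116.57
  153.205.124.0/23 (153.205.124.0 - 153.205.125.255) does not contain 153.205.116.57
  153.205.80.0/20 (153.205.80.0 - 153.205.95.255) does not contain 153.205.116.57
Longest matching prefix is /18 -> interface port12.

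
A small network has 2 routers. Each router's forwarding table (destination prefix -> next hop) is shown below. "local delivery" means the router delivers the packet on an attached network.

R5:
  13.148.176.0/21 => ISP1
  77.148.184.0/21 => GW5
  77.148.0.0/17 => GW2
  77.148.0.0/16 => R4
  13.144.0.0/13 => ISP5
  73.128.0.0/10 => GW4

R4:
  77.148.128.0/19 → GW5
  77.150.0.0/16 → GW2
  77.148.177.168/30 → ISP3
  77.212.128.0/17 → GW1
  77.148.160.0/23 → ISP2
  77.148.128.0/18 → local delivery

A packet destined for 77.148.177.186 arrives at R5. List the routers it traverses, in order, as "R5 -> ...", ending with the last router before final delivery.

R5 -> R4

At R5: longest match for 77.148.177.186 is 77.148.0.0/16 -> R4
At R4: longest match for 77.148.177.186 is 77.148.128.0/18 -> local delivery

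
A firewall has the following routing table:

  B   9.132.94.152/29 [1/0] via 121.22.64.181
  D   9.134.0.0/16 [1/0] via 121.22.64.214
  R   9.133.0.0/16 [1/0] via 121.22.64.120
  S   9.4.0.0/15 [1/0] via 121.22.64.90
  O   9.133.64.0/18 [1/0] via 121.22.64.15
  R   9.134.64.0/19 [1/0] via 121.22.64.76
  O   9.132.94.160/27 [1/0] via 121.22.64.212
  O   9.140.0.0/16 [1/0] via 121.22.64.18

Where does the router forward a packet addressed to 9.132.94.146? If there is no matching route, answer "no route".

No entry's prefix contains 9.132.94.146; there is no default route.

no route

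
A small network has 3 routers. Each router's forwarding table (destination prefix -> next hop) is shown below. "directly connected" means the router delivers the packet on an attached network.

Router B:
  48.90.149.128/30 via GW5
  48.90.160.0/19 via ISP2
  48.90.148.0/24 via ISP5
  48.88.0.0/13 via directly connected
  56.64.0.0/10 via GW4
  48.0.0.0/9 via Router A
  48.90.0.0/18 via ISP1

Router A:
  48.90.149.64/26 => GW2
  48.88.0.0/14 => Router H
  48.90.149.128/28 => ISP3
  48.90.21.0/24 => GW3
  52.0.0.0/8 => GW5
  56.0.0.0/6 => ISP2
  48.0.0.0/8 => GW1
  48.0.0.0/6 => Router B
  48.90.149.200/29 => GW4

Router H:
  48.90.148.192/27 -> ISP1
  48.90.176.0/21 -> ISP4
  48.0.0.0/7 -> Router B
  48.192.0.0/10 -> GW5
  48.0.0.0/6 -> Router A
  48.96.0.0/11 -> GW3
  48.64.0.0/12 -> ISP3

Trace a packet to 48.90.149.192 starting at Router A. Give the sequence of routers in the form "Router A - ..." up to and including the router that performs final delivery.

At Router A: longest match for 48.90.149.192 is 48.88.0.0/14 -> Router H
At Router H: longest match for 48.90.149.192 is 48.0.0.0/7 -> Router B
At Router B: longest match for 48.90.149.192 is 48.88.0.0/13 -> directly connected

Router A - Router H - Router B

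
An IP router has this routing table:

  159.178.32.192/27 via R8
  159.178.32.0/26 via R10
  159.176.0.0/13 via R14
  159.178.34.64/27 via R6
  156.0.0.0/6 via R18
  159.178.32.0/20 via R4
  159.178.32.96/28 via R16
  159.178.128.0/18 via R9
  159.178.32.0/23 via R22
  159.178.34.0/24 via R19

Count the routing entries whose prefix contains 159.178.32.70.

4

Prefixes containing 159.178.32.70:
  156.0.0.0/6 (156.0.0.0 - 159.255.255.255)
  159.176.0.0/13 (159.176.0.0 - 159.183.255.255)
  159.178.32.0/20 (159.178.32.0 - 159.178.47.255)
  159.178.32.0/23 (159.178.32.0 - 159.178.33.255)
Total matching entries: 4.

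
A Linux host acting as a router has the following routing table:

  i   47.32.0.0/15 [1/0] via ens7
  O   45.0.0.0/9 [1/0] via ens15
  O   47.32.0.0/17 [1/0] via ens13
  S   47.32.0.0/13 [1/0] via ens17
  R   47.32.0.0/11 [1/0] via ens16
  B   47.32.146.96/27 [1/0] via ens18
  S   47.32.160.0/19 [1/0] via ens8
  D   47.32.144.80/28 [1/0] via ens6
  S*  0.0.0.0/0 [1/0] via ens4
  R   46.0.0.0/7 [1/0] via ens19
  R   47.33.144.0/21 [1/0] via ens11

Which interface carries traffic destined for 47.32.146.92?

ens7

Routes whose prefix contains 47.32.146.92:
  0.0.0.0/0 (default, matches everything) -> ens4
  46.0.0.0/7 (46.0.0.0 - 47.255.255.255) -> ens19
  47.32.0.0/11 (47.32.0.0 - 47.63.255.255) -> ens16
  47.32.0.0/13 (47.32.0.0 - 47.39.255.255) -> ens17
  47.32.0.0/15 (47.32.0.0 - 47.33.255.255) -> ens7
More-specific entries that do NOT match:
  47.32.144.80/28 (47.32.144.80 - 47.32.144.95) does not contain 47.32.146.92
  47.32.146.96/27 (47.32.146.96 - 47.32.146.127) does not contain 47.32.146.92
  47.33.144.0/21 (47.33.144.0 - 47.33.151.255) does not contain 47.32.146.92
  47.32.160.0/19 (47.32.160.0 - 47.32.191.255) does not contain 47.32.146.92
  47.32.0.0/17 (47.32.0.0 - 47.32.127.255) does not contain 47.32.146.92
Longest matching prefix is /15 -> interface ens7.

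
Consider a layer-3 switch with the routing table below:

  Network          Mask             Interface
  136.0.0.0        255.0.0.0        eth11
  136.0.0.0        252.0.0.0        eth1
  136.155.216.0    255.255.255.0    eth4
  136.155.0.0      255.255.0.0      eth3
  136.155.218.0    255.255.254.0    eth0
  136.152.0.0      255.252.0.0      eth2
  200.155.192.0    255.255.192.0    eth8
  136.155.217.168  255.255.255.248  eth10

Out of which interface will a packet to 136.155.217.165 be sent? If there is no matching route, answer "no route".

Routes whose prefix contains 136.155.217.165:
  136.0.0.0/6 (136.0.0.0 - 139.255.255.255) -> eth1
  136.0.0.0/8 (136.0.0.0 - 136.255.255.255) -> eth11
  136.152.0.0/14 (136.152.0.0 - 136.155.255.255) -> eth2
  136.155.0.0/16 (136.155.0.0 - 136.155.255.255) -> eth3
More-specific entries that do NOT match:
  136.155.217.168/29 (136.155.217.168 - 136.155.217.175) does not contain 136.155.217.165
  136.155.216.0/24 (136.155.216.0 - 136.155.216.255) does not contain 136.155.217.165
  136.155.218.0/23 (136.155.218.0 - 136.155.219.255) does not contain 136.155.217.165
  200.155.192.0/18 (200.155.192.0 - 200.155.255.255) does not contain 136.155.217.165
Longest matching prefix is /16 -> interface eth3.

eth3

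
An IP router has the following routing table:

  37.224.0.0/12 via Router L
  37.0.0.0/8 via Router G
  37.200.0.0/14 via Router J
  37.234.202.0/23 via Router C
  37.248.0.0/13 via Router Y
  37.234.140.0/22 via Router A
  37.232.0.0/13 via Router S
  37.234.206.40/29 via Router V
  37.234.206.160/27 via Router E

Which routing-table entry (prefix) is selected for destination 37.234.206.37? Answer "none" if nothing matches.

Entries matching 37.234.206.37:
  37.0.0.0/8 (37.0.0.0 - 37.255.255.255)
  37.224.0.0/12 (37.224.0.0 - 37.239.255.255)
  37.232.0.0/13 (37.232.0.0 - 37.239.255.255)
Most specific is 37.232.0.0/13.

37.232.0.0/13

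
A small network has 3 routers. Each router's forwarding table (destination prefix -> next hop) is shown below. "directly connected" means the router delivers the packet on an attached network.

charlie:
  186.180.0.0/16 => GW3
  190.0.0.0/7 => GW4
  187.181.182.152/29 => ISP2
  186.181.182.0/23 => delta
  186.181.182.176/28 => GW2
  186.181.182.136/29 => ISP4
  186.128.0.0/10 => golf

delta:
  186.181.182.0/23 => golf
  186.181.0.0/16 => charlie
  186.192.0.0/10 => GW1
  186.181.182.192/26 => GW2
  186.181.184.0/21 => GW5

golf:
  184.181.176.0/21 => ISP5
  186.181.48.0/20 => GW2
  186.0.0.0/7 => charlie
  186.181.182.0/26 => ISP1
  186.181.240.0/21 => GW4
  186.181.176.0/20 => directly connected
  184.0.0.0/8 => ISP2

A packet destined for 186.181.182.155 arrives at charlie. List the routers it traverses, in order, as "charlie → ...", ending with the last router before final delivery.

charlie → delta → golf

At charlie: longest match for 186.181.182.155 is 186.181.182.0/23 -> delta
At delta: longest match for 186.181.182.155 is 186.181.182.0/23 -> golf
At golf: longest match for 186.181.182.155 is 186.181.176.0/20 -> directly connected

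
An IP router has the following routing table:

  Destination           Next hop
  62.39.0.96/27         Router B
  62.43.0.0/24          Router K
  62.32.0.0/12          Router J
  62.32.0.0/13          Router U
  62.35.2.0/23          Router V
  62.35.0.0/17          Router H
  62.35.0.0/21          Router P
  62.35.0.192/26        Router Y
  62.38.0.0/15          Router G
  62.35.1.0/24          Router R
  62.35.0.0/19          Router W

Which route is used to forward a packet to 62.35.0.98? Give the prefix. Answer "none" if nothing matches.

62.35.0.0/21

Entries matching 62.35.0.98:
  62.32.0.0/12 (62.32.0.0 - 62.47.255.255)
  62.32.0.0/13 (62.32.0.0 - 62.39.255.255)
  62.35.0.0/17 (62.35.0.0 - 62.35.127.255)
  62.35.0.0/19 (62.35.0.0 - 62.35.31.255)
  62.35.0.0/21 (62.35.0.0 - 62.35.7.255)
Most specific is 62.35.0.0/21.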